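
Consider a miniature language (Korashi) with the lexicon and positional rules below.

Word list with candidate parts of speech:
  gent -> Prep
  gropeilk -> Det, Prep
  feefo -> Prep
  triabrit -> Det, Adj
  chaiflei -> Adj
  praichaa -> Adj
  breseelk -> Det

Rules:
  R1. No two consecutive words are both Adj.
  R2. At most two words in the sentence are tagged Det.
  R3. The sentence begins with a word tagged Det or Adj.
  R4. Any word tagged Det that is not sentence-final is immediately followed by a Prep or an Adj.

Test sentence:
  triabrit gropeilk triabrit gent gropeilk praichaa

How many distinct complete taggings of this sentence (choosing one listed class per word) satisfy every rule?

Candidates per position — 1:triabrit {Det,Adj}; 2:gropeilk {Det,Prep}; 3:triabrit {Det,Adj}; 4:gent {Prep}; 5:gropeilk {Det,Prep}; 6:praichaa {Adj}.
There are 16 candidate sequences in total.
Checking each against the rules leaves 9 sequences.
Count = 9.

9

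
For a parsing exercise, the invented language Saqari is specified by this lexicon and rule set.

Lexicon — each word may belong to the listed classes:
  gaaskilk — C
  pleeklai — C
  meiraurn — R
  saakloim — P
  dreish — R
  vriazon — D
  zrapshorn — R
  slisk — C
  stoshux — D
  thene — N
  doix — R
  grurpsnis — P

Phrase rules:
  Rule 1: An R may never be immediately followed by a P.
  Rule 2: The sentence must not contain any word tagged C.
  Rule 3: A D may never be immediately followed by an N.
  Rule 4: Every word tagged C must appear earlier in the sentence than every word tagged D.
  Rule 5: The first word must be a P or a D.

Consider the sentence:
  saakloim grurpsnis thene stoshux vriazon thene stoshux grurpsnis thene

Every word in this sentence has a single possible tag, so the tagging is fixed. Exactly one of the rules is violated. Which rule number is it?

Fixed tagging: P P N D D N D P N.
Applying the rules: R1 ✓, R2 ✓, R3 ✗, R4 ✓, R5 ✓.
Only rule 3 fails.

3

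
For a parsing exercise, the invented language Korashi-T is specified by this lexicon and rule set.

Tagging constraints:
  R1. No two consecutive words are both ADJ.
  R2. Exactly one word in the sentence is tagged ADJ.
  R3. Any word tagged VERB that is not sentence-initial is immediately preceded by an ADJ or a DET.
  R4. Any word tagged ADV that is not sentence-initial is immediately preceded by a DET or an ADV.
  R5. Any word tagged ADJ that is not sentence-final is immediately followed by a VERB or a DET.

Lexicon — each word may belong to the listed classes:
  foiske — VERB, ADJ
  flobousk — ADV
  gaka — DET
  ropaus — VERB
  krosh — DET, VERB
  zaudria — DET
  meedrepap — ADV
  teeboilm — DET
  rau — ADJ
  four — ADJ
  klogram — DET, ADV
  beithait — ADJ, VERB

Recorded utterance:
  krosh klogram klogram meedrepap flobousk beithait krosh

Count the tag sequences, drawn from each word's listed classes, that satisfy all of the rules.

Candidates per position — 1:krosh {DET,VERB}; 2:klogram {DET,ADV}; 3:klogram {DET,ADV}; 4:meedrepap {ADV}; 5:flobousk {ADV}; 6:beithait {ADJ,VERB}; 7:krosh {DET,VERB}.
There are 32 candidate sequences in total.
Checking each against the rules leaves 12 sequences.
Count = 12.

12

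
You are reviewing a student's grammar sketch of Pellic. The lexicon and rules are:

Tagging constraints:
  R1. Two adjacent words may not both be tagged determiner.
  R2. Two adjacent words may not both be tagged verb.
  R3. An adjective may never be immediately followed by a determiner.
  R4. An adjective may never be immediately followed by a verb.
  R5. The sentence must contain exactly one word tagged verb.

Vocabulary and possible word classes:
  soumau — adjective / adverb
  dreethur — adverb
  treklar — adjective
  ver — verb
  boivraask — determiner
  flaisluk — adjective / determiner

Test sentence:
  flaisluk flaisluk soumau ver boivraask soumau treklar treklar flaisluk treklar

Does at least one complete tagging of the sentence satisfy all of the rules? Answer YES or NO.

YES

Candidates per position — 1:flaisluk {adjective,determiner}; 2:flaisluk {adjective,determiner}; 3:soumau {adjective,adverb}; 4:ver {verb}; 5:boivraask {determiner}; 6:soumau {adjective,adverb}; 7:treklar {adjective}; 8:treklar {adjective}; 9:flaisluk {adjective,determiner}; 10:treklar {adjective}.
One satisfying assignment: adjective adjective adverb verb determiner adverb adjective adjective adjective adjective.
Checking: rule 1 ✓; rule 2 ✓; rule 3 ✓; rule 4 ✓; rule 5 ✓.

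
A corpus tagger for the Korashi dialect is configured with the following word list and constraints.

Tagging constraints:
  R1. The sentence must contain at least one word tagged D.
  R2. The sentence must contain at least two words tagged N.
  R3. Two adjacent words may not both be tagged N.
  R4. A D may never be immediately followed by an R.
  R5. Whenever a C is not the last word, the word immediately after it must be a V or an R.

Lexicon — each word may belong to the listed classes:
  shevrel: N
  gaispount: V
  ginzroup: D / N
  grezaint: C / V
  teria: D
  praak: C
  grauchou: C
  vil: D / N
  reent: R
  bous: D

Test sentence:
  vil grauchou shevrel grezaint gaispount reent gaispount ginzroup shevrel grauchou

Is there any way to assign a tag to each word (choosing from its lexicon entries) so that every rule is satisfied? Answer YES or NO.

NO

Candidates per position — 1:vil {D,N}; 2:grauchou {C}; 3:shevrel {N}; 4:grezaint {C,V}; 5:gaispount {V}; 6:reent {R}; 7:gaispount {V}; 8:ginzroup {D,N}; 9:shevrel {N}; 10:grauchou {C}.
Rule 5 cannot be satisfied by any choice of tags from the lexicon.
So there is no consistent tagging.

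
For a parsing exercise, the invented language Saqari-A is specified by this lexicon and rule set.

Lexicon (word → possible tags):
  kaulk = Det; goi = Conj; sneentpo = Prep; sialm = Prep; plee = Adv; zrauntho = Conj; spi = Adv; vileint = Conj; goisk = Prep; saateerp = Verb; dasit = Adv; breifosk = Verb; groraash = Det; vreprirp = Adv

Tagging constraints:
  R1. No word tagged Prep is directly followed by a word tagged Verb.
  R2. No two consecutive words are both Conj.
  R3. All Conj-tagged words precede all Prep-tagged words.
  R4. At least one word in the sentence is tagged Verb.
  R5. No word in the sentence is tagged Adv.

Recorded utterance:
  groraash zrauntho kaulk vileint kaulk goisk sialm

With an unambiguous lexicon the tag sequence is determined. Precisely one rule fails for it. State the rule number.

4

Fixed tagging: Det Conj Det Conj Det Prep Prep.
Applying the rules: R1 ok, R2 ok, R3 ok, R4 fails, R5 ok.
Only rule 4 fails.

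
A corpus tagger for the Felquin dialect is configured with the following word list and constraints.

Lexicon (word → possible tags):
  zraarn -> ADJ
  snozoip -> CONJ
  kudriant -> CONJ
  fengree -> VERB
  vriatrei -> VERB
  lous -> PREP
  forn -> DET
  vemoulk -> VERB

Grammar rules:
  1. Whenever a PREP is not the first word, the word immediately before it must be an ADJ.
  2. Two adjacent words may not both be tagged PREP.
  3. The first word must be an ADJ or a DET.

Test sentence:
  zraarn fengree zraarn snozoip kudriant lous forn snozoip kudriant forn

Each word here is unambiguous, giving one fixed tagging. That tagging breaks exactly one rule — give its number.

1

Fixed tagging: ADJ VERB ADJ CONJ CONJ PREP DET CONJ CONJ DET.
Checking each rule: R1 fails, R2 ok, R3 ok.
Only rule 1 fails.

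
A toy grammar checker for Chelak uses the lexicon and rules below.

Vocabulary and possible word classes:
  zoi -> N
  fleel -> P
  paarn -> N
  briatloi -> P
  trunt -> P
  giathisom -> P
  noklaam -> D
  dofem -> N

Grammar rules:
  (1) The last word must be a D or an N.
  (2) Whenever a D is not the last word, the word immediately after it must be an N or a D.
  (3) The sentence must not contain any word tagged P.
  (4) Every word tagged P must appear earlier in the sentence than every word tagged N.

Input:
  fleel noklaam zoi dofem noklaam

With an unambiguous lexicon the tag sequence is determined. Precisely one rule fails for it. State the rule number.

Fixed tagging: P D N N D.
Rule check: R1 ✓, R2 ✓, R3 ✗, R4 ✓.
Only rule 3 fails.

3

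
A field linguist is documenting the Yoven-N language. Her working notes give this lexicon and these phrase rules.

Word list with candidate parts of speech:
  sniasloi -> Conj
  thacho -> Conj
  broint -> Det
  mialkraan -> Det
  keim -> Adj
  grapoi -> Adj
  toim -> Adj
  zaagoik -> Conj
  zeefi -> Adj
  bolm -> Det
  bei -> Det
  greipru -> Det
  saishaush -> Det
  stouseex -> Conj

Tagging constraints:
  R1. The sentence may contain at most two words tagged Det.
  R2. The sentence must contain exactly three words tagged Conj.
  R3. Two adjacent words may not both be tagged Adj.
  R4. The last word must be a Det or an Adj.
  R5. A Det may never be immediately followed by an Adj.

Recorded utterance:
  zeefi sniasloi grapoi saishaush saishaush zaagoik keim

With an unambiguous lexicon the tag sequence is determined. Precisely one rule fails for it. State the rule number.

Fixed tagging: Adj Conj Adj Det Det Conj Adj.
Rule check: R1 ok, R2 fails, R3 ok, R4 ok, R5 ok.
Only rule 2 fails.

2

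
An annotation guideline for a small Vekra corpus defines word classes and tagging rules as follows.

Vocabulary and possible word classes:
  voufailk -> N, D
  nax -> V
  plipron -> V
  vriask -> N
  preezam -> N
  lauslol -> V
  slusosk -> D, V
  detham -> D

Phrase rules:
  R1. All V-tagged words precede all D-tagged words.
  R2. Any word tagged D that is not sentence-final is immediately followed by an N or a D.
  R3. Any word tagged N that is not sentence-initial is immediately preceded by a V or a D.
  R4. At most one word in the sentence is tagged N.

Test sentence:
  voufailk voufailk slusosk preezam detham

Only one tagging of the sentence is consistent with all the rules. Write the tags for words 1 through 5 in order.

D D D N D

Candidates per position — 1:voufailk {N,D}; 2:voufailk {N,D}; 3:slusosk {D,V}; 4:preezam {N}; 5:detham {D}.
Position 1: tagging it N would leave rule 4 unsatisfiable, so it must be D.
Position 2: tagging it N would leave rule 4 unsatisfiable, so it must be D.
Position 3: tagging it V would leave rule 1 unsatisfiable, so it must be D.
So the tagging must be: D D D N D.
Check: rule 1 ✓; rule 2 ✓; rule 3 ✓; rule 4 ✓.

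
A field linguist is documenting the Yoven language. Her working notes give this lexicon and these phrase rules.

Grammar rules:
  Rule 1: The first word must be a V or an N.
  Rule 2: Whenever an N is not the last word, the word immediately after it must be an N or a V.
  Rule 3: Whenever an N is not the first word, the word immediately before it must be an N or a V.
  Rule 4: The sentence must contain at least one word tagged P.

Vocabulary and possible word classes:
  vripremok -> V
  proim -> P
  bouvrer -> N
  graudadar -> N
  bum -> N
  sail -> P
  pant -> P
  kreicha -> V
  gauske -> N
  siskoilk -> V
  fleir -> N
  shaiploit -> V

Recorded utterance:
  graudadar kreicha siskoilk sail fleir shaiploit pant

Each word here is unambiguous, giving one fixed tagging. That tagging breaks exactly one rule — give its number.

3

Fixed tagging: N V V P N V P.
Checking each rule: R1 holds, R2 holds, R3 violated, R4 holds.
Only rule 3 fails.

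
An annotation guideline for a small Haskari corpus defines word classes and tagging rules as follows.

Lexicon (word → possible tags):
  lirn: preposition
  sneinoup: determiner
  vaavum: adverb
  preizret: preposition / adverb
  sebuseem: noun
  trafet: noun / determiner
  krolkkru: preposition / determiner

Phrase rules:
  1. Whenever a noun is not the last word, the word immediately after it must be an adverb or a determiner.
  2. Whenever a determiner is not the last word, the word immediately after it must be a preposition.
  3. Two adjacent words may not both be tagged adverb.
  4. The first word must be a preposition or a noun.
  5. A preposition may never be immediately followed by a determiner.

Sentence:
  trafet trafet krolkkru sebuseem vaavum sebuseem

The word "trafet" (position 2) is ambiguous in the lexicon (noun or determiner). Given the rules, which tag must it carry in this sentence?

determiner

Candidates per position — 1:trafet {noun,determiner}; 2:trafet {noun,determiner}; 3:krolkkru {preposition,determiner}; 4:sebuseem {noun}; 5:vaavum {adverb}; 6:sebuseem {noun}.
Position 1: determiner is ruled out by rule 2; that leaves noun.
Position 2: noun is ruled out by rule 1; that leaves determiner.
Position 3: determiner is ruled out by rule 2; that leaves preposition.
That leaves exactly one tagging: noun determiner preposition noun adverb noun.
Check: rule 1 holds; rule 2 holds; rule 3 holds; rule 4 holds; rule 5 holds.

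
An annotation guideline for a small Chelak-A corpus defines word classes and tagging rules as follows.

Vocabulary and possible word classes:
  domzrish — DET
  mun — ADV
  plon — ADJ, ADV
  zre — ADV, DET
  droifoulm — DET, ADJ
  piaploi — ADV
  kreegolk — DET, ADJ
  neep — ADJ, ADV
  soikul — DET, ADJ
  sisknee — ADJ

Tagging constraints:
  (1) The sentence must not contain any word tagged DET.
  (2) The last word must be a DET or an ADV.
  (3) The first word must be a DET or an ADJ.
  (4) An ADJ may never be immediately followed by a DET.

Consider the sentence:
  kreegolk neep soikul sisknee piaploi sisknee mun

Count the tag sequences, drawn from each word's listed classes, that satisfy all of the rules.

2

Candidates per position — 1:kreegolk {DET,ADJ}; 2:neep {ADJ,ADV}; 3:soikul {DET,ADJ}; 4:sisknee {ADJ}; 5:piaploi {ADV}; 6:sisknee {ADJ}; 7:mun {ADV}.
There are 8 candidate sequences in total.
The sequences that satisfy every rule: ADJ ADJ ADJ ADJ ADV ADJ ADV; ADJ ADV ADJ ADJ ADV ADJ ADV.
Count = 2.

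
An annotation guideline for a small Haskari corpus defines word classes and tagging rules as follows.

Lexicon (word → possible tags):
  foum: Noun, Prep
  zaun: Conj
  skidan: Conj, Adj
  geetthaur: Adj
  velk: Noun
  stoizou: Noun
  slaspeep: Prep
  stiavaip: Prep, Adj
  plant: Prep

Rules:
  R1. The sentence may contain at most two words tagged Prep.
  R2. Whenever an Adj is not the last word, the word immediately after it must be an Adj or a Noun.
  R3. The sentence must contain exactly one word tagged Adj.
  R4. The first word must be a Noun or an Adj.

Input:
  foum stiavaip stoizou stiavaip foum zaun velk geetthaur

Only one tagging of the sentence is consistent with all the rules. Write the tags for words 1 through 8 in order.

Noun Prep Noun Prep Noun Conj Noun Adj

Candidates per position — 1:foum {Noun,Prep}; 2:stiavaip {Prep,Adj}; 3:stoizou {Noun}; 4:stiavaip {Prep,Adj}; 5:foum {Noun,Prep}; 6:zaun {Conj}; 7:velk {Noun}; 8:geetthaur {Adj}.
Word 1 cannot be Prep — rule 4 would then fail for every completion. It is Noun.
Word 2 cannot be Adj — rule 3 would then fail for every completion. It is Prep.
Word 4 cannot be Adj — rule 3 would then fail for every completion. It is Prep.
Word 5 cannot be Prep — rule 1 would then fail for every completion. It is Noun.
So the tagging must be: Noun Prep Noun Prep Noun Conj Noun Adj.
Rule-by-rule: rule 1 ok; rule 2 ok; rule 3 ok; rule 4 ok.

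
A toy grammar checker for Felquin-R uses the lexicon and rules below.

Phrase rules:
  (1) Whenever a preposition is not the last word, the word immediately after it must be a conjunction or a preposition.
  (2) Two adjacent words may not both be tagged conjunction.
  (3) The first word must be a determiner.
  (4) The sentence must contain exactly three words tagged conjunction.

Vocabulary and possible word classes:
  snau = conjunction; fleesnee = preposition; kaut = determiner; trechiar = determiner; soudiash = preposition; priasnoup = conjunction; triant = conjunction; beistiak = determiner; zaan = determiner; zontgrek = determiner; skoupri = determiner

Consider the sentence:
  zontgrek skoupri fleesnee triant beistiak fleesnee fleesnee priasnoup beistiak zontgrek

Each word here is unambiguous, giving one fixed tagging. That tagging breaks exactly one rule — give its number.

Fixed tagging: determiner determiner preposition conjunction determiner preposition preposition conjunction determiner determiner.
Checking each rule: R1 pass, R2 pass, R3 pass, R4 fail.
Only rule 4 fails.

4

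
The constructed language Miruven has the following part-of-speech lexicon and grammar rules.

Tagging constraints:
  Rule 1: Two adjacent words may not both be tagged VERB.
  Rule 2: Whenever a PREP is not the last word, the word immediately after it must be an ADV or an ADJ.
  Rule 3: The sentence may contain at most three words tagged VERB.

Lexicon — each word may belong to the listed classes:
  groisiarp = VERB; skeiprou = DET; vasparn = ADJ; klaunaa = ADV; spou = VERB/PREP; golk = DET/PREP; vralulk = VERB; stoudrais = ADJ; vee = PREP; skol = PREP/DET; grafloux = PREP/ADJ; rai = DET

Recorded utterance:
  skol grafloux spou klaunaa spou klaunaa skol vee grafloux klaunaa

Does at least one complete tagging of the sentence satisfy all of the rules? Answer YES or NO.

YES

Candidates per position — 1:skol {PREP,DET}; 2:grafloux {PREP,ADJ}; 3:spou {VERB,PREP}; 4:klaunaa {ADV}; 5:spou {VERB,PREP}; 6:klaunaa {ADV}; 7:skol {PREP,DET}; 8:vee {PREP}; 9:grafloux {PREP,ADJ}; 10:klaunaa {ADV}.
One satisfying assignment: DET ADJ PREP ADV PREP ADV DET PREP ADJ ADV.
Checking: rule 1 ok; rule 2 ok; rule 3 ok.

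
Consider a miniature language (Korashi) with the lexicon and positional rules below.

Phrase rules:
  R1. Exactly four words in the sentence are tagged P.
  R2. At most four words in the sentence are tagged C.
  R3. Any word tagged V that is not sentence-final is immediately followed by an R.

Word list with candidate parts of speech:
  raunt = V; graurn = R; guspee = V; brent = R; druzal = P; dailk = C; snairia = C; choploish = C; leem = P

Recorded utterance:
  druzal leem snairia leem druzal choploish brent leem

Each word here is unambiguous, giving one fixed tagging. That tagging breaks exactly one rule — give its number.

1

Fixed tagging: P P C P P C R P.
Checking each rule: R1 fails, R2 ok, R3 ok.
Only rule 1 fails.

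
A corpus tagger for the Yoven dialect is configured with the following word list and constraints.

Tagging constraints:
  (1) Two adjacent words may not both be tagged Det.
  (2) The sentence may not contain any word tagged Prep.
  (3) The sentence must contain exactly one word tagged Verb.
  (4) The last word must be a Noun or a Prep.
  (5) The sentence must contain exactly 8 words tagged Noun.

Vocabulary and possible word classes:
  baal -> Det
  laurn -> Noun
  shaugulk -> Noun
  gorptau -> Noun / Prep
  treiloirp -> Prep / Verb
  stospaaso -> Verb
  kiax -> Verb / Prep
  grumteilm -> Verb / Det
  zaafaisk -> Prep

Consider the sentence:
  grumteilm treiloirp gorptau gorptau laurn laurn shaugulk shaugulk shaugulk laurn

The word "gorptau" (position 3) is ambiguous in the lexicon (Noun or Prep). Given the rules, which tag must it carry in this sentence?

Noun

Candidates per position — 1:grumteilm {Verb,Det}; 2:treiloirp {Prep,Verb}; 3:gorptau {Noun,Prep}; 4:gorptau {Noun,Prep}; 5:laurn {Noun}; 6:laurn {Noun}; 7:shaugulk {Noun}; 8:shaugulk {Noun}; 9:shaugulk {Noun}; 10:laurn {Noun}.
Position 2: tagging it Prep would leave rule 2 unsatisfiable, so it must be Verb.
Position 3: tagging it Prep would leave rule 2 unsatisfiable, so it must be Noun.
Position 4: tagging it Prep would leave rule 2 unsatisfiable, so it must be Noun.
Position 1: tagging it Verb would leave rule 3 unsatisfiable, so it must be Det.
The only consistent sequence is: Det Verb Noun Noun Noun Noun Noun Noun Noun Noun.
Checking: rule 1 satisfied; rule 2 satisfied; rule 3 satisfied; rule 4 satisfied; rule 5 satisfied.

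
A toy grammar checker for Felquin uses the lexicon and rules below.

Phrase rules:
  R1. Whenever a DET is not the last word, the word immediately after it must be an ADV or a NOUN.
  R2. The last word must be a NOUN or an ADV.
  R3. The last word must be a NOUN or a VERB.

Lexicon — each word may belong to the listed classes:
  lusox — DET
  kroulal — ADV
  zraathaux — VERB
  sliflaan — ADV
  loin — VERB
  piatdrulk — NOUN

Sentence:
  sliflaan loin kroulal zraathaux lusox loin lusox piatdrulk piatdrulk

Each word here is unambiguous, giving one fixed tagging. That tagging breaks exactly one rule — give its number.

Fixed tagging: ADV VERB ADV VERB DET VERB DET NOUN NOUN.
Checking each rule: R1 fails, R2 ok, R3 ok.
Only rule 1 fails.

1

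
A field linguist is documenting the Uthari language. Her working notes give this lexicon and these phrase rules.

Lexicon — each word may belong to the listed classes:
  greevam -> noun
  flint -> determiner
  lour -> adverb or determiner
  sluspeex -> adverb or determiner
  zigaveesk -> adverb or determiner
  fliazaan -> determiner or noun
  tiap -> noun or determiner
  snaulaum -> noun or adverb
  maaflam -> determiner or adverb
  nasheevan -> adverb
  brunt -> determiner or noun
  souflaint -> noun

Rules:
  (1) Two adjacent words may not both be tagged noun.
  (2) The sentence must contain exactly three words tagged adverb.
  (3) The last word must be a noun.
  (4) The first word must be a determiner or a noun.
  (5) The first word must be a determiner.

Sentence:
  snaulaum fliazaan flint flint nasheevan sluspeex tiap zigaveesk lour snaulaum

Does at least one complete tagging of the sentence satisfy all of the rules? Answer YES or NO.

Candidates per position — 1:snaulaum {noun,adverb}; 2:fliazaan {determiner,noun}; 3:flint {determiner}; 4:flint {determiner}; 5:nasheevan {adverb}; 6:sluspeex {adverb,determiner}; 7:tiap {noun,determiner}; 8:zigaveesk {adverb,determiner}; 9:lour {adverb,determiner}; 10:snaulaum {noun,adverb}.
Rule 5 cannot be satisfied by any choice of tags from the lexicon.
So there is no consistent tagging.

NO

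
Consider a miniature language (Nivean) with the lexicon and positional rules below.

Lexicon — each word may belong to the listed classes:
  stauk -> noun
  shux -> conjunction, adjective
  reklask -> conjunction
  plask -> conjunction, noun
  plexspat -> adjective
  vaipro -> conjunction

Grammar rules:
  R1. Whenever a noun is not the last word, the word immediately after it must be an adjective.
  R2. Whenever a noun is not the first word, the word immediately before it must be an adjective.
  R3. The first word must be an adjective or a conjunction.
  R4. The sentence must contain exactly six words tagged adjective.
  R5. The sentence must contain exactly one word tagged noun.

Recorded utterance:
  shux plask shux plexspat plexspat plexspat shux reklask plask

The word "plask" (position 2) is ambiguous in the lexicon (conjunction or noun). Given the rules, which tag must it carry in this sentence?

Candidates per position — 1:shux {conjunction,adjective}; 2:plask {conjunction,noun}; 3:shux {conjunction,adjective}; 4:plexspat {adjective}; 5:plexspat {adjective}; 6:plexspat {adjective}; 7:shux {conjunction,adjective}; 8:reklask {conjunction}; 9:plask {conjunction,noun}.
At position 1, choosing conjunction makes rule 4 impossible to satisfy; hence adjective.
At position 3, choosing conjunction makes rule 4 impossible to satisfy; hence adjective.
At position 7, choosing conjunction makes rule 4 impossible to satisfy; hence adjective.
At position 9, choosing noun makes rule 2 impossible to satisfy; hence conjunction.
At position 2, choosing conjunction makes rule 5 impossible to satisfy; hence noun.
The unique satisfying tagging is: adjective noun adjective adjective adjective adjective adjective conjunction conjunction.
Verifying each rule — rule 1 ✓; rule 2 ✓; rule 3 ✓; rule 4 ✓; rule 5 ✓.

noun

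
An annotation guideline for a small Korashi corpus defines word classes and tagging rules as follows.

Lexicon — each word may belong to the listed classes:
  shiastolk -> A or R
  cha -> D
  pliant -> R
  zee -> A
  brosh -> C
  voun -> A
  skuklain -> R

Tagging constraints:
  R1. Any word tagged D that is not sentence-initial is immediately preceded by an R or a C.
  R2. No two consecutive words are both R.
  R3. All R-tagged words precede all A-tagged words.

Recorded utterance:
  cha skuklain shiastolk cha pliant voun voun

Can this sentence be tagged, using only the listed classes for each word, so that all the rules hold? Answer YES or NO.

Candidates per position — 1:cha {D}; 2:skuklain {R}; 3:shiastolk {A,R}; 4:cha {D}; 5:pliant {R}; 6:voun {A}; 7:voun {A}.
Every candidate sequence violates at least one rule; no consistent tagging exists.

NO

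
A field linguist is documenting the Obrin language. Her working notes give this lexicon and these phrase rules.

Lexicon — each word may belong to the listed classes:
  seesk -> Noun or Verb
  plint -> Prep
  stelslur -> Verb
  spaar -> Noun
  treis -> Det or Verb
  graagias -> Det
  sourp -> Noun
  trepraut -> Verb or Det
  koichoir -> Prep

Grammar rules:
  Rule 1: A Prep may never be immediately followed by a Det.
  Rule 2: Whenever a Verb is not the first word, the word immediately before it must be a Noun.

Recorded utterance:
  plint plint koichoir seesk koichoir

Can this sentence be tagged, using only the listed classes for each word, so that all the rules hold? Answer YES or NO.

YES

Candidates per position — 1:plint {Prep}; 2:plint {Prep}; 3:koichoir {Prep}; 4:seesk {Noun,Verb}; 5:koichoir {Prep}.
One satisfying assignment: Prep Prep Prep Noun Prep.
Rule-by-rule: rule 1 ok; rule 2 ok.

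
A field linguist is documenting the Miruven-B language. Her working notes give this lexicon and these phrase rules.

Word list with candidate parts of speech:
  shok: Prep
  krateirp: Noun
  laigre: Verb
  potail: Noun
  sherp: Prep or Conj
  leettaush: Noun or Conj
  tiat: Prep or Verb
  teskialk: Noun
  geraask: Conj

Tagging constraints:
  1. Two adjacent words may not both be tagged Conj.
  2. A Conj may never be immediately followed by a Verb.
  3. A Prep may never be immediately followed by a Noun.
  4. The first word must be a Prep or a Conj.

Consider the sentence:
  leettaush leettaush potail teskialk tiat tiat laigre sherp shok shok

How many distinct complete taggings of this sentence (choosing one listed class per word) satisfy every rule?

8

Candidates per position — 1:leettaush {Noun,Conj}; 2:leettaush {Noun,Conj}; 3:potail {Noun}; 4:teskialk {Noun}; 5:tiat {Prep,Verb}; 6:tiat {Prep,Verb}; 7:laigre {Verb}; 8:sherp {Prep,Conj}; 9:shok {Prep}; 10:shok {Prep}.
There are 32 candidate sequences in total.
Checking each against the rules leaves 8 sequences.
Count = 8.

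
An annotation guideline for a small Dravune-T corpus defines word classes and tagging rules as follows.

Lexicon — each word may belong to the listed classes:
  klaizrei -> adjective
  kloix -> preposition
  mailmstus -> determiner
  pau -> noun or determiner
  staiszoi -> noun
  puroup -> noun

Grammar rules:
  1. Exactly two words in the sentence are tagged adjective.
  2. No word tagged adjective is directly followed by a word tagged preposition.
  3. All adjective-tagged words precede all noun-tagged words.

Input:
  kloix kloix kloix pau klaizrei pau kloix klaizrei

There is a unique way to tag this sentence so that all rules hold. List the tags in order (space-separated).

preposition preposition preposition determiner adjective determiner preposition adjective

Candidates per position — 1:kloix {preposition}; 2:kloix {preposition}; 3:kloix {preposition}; 4:pau {noun,determiner}; 5:klaizrei {adjective}; 6:pau {noun,determiner}; 7:kloix {preposition}; 8:klaizrei {adjective}.
At position 4, choosing noun makes rule 3 impossible to satisfy; hence determiner.
At position 6, choosing noun makes rule 3 impossible to satisfy; hence determiner.
The unique satisfying tagging is: preposition preposition preposition determiner adjective determiner preposition adjective.
Rule-by-rule: rule 1 satisfied; rule 2 satisfied; rule 3 satisfied.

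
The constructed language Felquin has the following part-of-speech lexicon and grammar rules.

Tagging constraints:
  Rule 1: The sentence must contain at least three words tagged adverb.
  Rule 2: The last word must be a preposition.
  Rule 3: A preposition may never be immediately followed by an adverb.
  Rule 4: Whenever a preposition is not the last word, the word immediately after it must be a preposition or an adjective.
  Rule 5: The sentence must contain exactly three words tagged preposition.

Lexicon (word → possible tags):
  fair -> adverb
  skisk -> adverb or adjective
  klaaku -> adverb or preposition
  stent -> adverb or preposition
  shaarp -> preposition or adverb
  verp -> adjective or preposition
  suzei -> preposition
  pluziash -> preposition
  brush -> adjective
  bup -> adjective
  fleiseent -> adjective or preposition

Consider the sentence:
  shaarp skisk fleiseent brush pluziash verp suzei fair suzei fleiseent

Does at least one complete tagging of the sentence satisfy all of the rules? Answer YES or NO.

NO

Candidates per position — 1:shaarp {preposition,adverb}; 2:skisk {adverb,adjective}; 3:fleiseent {adjective,preposition}; 4:brush {adjective}; 5:pluziash {preposition}; 6:verp {adjective,preposition}; 7:suzei {preposition}; 8:fair {adverb}; 9:suzei {preposition}; 10:fleiseent {adjective,preposition}.
Rule 3 cannot be satisfied by any choice of tags from the lexicon.
So there is no consistent tagging.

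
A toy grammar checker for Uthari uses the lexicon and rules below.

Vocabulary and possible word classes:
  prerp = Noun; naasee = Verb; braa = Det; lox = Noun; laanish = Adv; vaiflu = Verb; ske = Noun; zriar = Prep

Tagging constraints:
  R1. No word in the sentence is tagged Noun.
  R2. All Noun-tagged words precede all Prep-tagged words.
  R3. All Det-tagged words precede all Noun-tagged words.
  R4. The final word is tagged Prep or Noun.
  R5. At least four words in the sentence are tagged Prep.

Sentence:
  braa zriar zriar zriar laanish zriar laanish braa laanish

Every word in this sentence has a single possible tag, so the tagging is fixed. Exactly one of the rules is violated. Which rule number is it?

Fixed tagging: Det Prep Prep Prep Adv Prep Adv Det Adv.
Applying the rules: R1 pass, R2 pass, R3 pass, R4 fail, R5 pass.
Only rule 4 fails.

4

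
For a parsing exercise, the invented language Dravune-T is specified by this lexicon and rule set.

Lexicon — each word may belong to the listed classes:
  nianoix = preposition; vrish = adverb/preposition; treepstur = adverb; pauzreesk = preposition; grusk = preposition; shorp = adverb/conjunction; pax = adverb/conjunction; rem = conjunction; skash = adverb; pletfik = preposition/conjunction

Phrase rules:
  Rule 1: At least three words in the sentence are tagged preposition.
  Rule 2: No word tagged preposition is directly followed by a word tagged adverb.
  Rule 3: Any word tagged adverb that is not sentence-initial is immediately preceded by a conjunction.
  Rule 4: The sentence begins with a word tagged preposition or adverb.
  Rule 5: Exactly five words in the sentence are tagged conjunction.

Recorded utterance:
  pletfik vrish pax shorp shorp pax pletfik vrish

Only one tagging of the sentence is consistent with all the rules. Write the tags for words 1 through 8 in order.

preposition preposition conjunction conjunction conjunction conjunction conjunction preposition

Candidates per position — 1:pletfik {preposition,conjunction}; 2:vrish {adverb,preposition}; 3:pax {adverb,conjunction}; 4:shorp {adverb,conjunction}; 5:shorp {adverb,conjunction}; 6:pax {adverb,conjunction}; 7:pletfik {preposition,conjunction}; 8:vrish {adverb,preposition}.
Position 1: conjunction is ruled out by rule 4; that leaves preposition.
Position 2: adverb is ruled out by rule 2; that leaves preposition.
Position 3: adverb is ruled out by rule 2; that leaves conjunction.
Position 4: adverb is ruled out by rule 5; that leaves conjunction.
Position 5: adverb is ruled out by rule 5; that leaves conjunction.
Position 6: adverb is ruled out by rule 5; that leaves conjunction.
Position 7: preposition is ruled out by rule 5; that leaves conjunction.
Position 8: adverb is ruled out by rule 1; that leaves preposition.
The only consistent sequence is: preposition preposition conjunction conjunction conjunction conjunction conjunction preposition.
Checking: rule 1 holds; rule 2 holds; rule 3 holds; rule 4 holds; rule 5 holds.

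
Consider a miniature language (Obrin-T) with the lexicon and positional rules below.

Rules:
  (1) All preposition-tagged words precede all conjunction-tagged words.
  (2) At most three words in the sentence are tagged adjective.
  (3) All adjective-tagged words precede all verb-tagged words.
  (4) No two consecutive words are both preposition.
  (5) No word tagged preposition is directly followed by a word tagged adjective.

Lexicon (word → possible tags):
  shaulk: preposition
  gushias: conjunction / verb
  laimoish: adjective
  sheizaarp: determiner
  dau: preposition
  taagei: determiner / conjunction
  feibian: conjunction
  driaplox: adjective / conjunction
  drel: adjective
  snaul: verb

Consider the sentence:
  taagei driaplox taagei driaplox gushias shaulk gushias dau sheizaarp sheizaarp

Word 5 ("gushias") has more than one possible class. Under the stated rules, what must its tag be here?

verb

Candidates per position — 1:taagei {determiner,conjunction}; 2:driaplox {adjective,conjunction}; 3:taagei {determiner,conjunction}; 4:driaplox {adjective,conjunction}; 5:gushias {conjunction,verb}; 6:shaulk {preposition}; 7:gushias {conjunction,verb}; 8:dau {preposition}; 9:sheizaarp {determiner}; 10:sheizaarp {determiner}.
At position 1, choosing conjunction makes rule 1 impossible to satisfy; hence determiner.
At position 2, choosing conjunction makes rule 1 impossible to satisfy; hence adjective.
At position 3, choosing conjunction makes rule 1 impossible to satisfy; hence determiner.
At position 4, choosing conjunction makes rule 1 impossible to satisfy; hence adjective.
At position 5, choosing conjunction makes rule 1 impossible to satisfy; hence verb.
At position 7, choosing conjunction makes rule 1 impossible to satisfy; hence verb.
That leaves exactly one tagging: determiner adjective determiner adjective verb preposition verb preposition determiner determiner.
Verifying each rule — rule 1 ✓; rule 2 ✓; rule 3 ✓; rule 4 ✓; rule 5 ✓.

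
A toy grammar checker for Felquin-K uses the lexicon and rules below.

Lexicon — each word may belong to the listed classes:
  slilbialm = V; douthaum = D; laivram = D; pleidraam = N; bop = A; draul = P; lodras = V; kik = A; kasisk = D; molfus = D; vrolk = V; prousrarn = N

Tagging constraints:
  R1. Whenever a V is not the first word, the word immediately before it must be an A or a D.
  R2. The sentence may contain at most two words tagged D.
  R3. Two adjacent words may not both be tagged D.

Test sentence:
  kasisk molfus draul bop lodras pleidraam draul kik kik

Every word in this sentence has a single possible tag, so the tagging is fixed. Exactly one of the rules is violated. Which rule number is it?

Fixed tagging: D D P A V N P A A.
Rule check: R1 pass, R2 pass, R3 fail.
Only rule 3 fails.

3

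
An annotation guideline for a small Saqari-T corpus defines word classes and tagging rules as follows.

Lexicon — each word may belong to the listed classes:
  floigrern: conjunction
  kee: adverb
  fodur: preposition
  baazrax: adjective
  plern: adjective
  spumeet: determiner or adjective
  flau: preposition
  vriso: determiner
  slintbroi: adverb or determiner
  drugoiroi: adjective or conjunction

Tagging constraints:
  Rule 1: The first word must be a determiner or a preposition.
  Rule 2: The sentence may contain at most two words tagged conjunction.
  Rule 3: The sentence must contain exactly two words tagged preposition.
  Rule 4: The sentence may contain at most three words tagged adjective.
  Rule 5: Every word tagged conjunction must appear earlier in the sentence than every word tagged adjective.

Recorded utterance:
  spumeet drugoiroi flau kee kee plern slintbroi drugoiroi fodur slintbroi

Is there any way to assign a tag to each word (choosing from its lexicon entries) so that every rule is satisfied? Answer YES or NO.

Candidates per position — 1:spumeet {determiner,adjective}; 2:drugoiroi {adjective,conjunction}; 3:flau {preposition}; 4:kee {adverb}; 5:kee {adverb}; 6:plern {adjective}; 7:slintbroi {adverb,determiner}; 8:drugoiroi {adjective,conjunction}; 9:fodur {preposition}; 10:slintbroi {adverb,determiner}.
One satisfying assignment: determiner conjunction preposition adverb adverb adjective adverb adjective preposition determiner.
Rule-by-rule: rule 1 holds; rule 2 holds; rule 3 holds; rule 4 holds; rule 5 holds.

YES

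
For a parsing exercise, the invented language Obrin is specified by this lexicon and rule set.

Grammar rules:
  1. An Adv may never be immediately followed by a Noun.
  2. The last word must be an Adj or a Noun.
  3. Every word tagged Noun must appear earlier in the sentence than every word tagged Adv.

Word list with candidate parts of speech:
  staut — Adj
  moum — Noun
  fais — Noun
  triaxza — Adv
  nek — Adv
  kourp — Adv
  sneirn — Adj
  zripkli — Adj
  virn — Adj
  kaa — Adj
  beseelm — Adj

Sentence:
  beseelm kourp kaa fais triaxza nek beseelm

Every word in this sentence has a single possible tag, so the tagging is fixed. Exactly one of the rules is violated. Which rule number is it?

Fixed tagging: Adj Adv Adj Noun Adv Adv Adj.
Applying the rules: R1 pass, R2 pass, R3 fail.
Only rule 3 fails.

3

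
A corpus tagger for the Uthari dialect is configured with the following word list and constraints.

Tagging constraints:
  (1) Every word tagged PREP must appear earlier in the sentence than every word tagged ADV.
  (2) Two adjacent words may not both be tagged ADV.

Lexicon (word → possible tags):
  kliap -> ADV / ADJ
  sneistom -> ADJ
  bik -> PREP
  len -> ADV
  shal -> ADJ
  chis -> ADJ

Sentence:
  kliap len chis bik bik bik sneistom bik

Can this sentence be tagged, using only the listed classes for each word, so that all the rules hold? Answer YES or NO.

Candidates per position — 1:kliap {ADV,ADJ}; 2:len {ADV}; 3:chis {ADJ}; 4:bik {PREP}; 5:bik {PREP}; 6:bik {PREP}; 7:sneistom {ADJ}; 8:bik {PREP}.
Rule 1 cannot be satisfied by any choice of tags from the lexicon.
So there is no consistent tagging.

NO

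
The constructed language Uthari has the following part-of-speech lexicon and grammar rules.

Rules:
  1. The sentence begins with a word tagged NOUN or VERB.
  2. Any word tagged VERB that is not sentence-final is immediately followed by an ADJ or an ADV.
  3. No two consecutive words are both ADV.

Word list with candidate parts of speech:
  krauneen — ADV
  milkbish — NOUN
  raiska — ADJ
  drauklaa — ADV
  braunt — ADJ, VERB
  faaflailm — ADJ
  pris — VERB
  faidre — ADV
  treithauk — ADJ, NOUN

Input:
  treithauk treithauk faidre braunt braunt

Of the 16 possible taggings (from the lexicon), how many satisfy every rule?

6

Candidates per position — 1:treithauk {ADJ,NOUN}; 2:treithauk {ADJ,NOUN}; 3:faidre {ADV}; 4:braunt {ADJ,VERB}; 5:braunt {ADJ,VERB}.
There are 16 candidate sequences in total.
Checking each against the rules leaves 6 sequences.
Count = 6.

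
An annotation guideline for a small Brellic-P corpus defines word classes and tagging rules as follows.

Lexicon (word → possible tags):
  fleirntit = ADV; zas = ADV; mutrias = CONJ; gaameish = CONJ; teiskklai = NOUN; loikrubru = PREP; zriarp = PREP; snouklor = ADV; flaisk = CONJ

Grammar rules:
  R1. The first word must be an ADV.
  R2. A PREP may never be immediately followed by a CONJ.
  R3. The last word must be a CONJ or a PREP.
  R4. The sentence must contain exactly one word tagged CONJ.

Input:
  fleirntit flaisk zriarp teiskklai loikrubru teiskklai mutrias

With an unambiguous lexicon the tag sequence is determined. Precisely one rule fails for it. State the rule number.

4

Fixed tagging: ADV CONJ PREP NOUN PREP NOUN CONJ.
Rule check: R1 ok, R2 ok, R3 ok, R4 fails.
Only rule 4 fails.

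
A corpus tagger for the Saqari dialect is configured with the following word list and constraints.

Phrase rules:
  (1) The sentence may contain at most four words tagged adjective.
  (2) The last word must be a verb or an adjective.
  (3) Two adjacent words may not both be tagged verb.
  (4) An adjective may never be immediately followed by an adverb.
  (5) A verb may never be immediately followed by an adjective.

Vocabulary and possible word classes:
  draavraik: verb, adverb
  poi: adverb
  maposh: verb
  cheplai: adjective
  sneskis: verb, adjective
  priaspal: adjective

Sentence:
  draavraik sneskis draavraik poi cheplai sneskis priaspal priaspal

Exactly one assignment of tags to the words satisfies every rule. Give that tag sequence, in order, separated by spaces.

adverb verb adverb adverb adjective adjective adjective adjective

Candidates per position — 1:draavraik {verb,adverb}; 2:sneskis {verb,adjective}; 3:draavraik {verb,adverb}; 4:poi {adverb}; 5:cheplai {adjective}; 6:sneskis {verb,adjective}; 7:priaspal {adjective}; 8:priaspal {adjective}.
Word 6 cannot be verb — rule 5 would then fail for every completion. It is adjective.
Word 2 cannot be adjective — rule 1 would then fail for every completion. It is verb.
Word 3 cannot be verb — rule 3 would then fail for every completion. It is adverb.
Word 1 cannot be verb — rule 3 would then fail for every completion. It is adverb.
The only consistent sequence is: adverb verb adverb adverb adjective adjective adjective adjective.
Rule-by-rule: rule 1 ok; rule 2 ok; rule 3 ok; rule 4 ok; rule 5 ok.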